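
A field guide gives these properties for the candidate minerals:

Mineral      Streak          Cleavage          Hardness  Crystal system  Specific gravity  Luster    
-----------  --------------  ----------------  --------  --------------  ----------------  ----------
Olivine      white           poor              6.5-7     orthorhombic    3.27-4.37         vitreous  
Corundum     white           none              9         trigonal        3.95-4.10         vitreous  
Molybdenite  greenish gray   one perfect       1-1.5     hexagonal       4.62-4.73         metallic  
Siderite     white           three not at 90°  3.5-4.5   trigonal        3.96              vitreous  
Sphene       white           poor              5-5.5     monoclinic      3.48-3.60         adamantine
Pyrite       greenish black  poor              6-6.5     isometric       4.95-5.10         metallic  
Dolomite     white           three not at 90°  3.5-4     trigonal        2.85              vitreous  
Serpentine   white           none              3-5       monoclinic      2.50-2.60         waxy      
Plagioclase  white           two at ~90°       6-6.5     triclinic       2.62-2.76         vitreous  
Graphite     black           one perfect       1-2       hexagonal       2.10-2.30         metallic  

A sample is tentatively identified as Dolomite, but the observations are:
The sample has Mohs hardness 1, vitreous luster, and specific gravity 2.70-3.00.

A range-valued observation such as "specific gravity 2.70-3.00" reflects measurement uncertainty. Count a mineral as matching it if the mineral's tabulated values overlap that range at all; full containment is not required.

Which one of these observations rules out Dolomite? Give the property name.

Mohs hardness 1: Dolomite has hardness 3.5-4 — inconsistent.
Vitreous luster: Dolomite has vitreous luster — consistent.
Specific gravity 2.70-3.00: Dolomite has SG 2.85 — consistent.
The hardness is the one property that does not fit.

hardness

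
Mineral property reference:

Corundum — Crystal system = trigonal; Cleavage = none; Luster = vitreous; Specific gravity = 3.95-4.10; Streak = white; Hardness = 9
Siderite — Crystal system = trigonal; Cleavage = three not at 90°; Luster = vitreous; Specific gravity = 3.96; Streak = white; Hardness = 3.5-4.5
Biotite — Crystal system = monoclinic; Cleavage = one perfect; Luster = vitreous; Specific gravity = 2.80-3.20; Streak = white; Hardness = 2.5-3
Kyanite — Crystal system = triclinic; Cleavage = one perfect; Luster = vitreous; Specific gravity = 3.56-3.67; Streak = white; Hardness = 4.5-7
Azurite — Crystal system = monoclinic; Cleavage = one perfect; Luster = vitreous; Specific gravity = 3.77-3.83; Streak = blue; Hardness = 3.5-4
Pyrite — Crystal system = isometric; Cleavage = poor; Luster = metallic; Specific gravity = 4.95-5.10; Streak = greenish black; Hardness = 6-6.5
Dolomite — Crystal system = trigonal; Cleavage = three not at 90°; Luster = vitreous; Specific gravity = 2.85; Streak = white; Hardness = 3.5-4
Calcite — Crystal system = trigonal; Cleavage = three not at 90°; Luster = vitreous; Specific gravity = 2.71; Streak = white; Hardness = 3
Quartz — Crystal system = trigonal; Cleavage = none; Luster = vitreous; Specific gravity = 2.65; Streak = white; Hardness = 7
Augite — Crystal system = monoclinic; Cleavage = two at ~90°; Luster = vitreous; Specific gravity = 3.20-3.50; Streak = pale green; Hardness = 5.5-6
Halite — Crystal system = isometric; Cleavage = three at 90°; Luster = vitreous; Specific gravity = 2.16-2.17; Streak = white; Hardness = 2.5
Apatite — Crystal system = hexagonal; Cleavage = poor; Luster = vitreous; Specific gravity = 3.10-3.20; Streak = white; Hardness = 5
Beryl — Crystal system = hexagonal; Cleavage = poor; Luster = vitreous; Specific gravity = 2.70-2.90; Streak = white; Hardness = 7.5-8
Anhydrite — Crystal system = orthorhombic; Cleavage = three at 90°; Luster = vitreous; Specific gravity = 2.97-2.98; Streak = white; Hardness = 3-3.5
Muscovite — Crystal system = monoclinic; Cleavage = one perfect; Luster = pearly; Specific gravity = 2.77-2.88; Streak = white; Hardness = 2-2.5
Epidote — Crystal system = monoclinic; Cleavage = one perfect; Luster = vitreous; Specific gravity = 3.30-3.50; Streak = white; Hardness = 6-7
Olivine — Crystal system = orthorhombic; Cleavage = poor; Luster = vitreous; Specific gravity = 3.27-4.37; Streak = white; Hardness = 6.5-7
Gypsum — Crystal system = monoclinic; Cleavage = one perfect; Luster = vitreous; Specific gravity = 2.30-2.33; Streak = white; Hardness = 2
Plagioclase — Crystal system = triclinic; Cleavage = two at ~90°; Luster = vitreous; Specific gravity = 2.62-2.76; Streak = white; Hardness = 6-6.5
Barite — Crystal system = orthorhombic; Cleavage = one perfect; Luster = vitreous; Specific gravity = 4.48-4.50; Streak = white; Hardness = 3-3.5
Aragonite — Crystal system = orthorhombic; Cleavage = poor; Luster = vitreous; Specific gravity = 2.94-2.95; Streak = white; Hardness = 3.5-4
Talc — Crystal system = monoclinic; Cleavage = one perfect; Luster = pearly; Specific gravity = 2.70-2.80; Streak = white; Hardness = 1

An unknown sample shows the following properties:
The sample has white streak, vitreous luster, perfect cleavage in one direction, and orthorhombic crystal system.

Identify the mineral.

White streak rules out Azurite, Pyrite, Augite.
Vitreous luster rules out Muscovite, Talc.
Perfect cleavage in one direction — only Biotite, Kyanite, Epidote, Gypsum, Barite remain.
Orthorhombic crystal system — narrows the field to Barite.
Only Barite satisfies all observations.

Barite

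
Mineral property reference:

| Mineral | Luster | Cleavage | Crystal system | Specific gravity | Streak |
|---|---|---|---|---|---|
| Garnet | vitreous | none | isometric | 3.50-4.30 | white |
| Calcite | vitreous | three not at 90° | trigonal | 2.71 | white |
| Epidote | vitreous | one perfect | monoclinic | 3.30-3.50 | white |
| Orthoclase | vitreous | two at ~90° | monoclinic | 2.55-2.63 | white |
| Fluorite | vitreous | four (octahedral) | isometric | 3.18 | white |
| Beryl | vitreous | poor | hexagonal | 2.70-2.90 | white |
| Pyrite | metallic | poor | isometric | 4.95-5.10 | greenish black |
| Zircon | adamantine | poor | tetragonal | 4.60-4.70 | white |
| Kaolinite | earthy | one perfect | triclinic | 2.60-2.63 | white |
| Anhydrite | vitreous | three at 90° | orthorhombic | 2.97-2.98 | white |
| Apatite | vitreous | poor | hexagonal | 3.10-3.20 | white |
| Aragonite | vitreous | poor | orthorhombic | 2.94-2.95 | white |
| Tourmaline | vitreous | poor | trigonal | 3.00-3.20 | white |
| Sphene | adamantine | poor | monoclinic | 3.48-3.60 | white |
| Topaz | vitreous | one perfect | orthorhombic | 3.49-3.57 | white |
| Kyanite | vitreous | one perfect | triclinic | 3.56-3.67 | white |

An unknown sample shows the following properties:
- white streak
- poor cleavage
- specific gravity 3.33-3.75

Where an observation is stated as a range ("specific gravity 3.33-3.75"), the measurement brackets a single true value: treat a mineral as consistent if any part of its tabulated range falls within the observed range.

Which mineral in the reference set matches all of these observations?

White streak eliminates Pyrite.
Poor cleavage — Beryl, Zircon, Apatite, Aragonite, Tourmaline, Sphene remain.
Specific gravity 3.33-3.75 — Sphene remains.
Only Sphene satisfies all observations.

Sphene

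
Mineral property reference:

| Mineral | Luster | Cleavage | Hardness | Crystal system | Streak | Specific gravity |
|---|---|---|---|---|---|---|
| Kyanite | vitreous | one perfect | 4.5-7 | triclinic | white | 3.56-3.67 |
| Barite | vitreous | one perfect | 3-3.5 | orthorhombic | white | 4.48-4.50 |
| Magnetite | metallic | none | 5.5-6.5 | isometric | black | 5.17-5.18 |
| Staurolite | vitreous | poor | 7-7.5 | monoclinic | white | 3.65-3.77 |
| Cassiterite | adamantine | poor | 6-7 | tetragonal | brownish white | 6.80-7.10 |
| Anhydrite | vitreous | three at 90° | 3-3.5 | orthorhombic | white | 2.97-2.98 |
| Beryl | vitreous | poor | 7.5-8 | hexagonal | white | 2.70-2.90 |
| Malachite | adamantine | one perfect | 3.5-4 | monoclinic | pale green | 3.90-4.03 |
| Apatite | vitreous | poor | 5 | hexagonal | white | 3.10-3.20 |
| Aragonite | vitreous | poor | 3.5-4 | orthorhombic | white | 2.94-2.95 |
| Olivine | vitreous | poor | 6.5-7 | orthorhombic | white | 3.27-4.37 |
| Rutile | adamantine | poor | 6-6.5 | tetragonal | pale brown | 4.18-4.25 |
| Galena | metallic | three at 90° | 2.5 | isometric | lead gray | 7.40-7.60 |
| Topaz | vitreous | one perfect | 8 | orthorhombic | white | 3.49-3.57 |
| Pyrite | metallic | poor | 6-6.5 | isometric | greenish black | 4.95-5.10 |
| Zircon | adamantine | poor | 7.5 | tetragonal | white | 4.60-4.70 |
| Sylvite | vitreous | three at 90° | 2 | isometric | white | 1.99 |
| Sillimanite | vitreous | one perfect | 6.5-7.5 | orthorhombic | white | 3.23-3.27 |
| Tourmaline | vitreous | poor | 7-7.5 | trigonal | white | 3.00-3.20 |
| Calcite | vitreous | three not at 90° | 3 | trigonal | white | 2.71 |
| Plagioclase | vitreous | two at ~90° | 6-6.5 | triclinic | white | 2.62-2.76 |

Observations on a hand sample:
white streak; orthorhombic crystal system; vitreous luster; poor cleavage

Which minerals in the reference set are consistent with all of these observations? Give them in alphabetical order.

Aragonite, Olivine

White streak rules out Magnetite, Cassiterite, Malachite, Rutile, Galena, Pyrite.
Orthorhombic crystal system: Barite, Anhydrite, Aragonite, Olivine, Topaz, Sillimanite remain.
Vitreous luster: all remaining candidates fit.
Poor cleavage: Aragonite, Olivine remain.
The minerals that satisfy all observations are Aragonite, Olivine.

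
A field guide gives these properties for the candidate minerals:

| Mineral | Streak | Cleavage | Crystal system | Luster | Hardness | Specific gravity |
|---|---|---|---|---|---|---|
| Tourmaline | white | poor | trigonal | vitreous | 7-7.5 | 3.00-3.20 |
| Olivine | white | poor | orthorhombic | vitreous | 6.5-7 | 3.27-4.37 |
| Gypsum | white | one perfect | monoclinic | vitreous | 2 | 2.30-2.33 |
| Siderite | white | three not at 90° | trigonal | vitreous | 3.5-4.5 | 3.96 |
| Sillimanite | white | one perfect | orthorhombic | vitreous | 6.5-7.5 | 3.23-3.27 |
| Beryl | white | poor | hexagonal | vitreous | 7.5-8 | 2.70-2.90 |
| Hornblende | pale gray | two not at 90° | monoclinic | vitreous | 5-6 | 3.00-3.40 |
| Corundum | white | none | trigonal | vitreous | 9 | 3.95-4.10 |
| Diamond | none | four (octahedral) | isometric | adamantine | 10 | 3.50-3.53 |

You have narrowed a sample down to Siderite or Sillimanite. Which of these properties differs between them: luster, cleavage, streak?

Luster: both vitreous — same for both.
Cleavage: Siderite three not at 90°, Sillimanite one perfect — different.
Streak: both white — same for both.
Only cleavage differs between Siderite and Sillimanite among the listed tests.

cleavage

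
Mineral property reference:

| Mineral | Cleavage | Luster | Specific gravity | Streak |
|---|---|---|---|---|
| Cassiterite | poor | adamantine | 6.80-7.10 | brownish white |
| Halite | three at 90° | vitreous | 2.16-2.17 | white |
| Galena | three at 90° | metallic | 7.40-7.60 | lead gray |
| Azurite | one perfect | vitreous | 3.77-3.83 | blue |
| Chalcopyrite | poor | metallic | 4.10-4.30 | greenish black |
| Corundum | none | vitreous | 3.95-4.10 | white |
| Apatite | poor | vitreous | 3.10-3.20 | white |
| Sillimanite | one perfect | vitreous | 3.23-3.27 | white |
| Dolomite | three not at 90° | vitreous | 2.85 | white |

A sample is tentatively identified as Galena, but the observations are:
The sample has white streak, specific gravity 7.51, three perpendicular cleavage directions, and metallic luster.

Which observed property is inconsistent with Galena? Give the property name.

streak

White streak: Galena has lead gray streak — inconsistent.
Specific gravity 7.51: Galena has SG 7.40-7.60 — matches.
Three perpendicular cleavage directions: Galena has cleavage three at 90° — matches.
Metallic luster: Galena has metallic luster — matches.
The streak is the one property that does not fit.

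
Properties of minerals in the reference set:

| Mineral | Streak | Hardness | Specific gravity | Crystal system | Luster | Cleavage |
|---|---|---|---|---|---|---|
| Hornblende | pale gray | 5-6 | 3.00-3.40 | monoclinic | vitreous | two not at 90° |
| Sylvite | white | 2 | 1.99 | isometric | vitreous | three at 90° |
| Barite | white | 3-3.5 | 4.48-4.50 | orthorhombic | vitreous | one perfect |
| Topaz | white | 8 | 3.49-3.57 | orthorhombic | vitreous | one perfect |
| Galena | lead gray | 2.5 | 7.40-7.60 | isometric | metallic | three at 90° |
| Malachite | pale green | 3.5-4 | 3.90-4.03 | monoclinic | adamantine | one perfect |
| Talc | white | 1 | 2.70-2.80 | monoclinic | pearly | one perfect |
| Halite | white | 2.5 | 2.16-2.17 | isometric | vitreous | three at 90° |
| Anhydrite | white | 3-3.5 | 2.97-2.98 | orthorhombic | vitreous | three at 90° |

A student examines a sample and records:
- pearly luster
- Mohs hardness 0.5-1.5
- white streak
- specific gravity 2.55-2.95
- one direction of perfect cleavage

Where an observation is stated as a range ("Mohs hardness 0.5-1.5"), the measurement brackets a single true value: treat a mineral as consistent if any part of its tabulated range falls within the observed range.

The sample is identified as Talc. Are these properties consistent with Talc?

Pearly luster — is consistent with Talc (pearly luster).
Mohs hardness 0.5-1.5 — is consistent with Talc (hardness 1).
White streak — is consistent with Talc (white streak).
Specific gravity 2.55-2.95 — is consistent with Talc (SG 2.70-2.80).
One direction of perfect cleavage — is consistent with Talc (cleavage one perfect).
Every observed property is compatible with the reference values for Talc.

Yes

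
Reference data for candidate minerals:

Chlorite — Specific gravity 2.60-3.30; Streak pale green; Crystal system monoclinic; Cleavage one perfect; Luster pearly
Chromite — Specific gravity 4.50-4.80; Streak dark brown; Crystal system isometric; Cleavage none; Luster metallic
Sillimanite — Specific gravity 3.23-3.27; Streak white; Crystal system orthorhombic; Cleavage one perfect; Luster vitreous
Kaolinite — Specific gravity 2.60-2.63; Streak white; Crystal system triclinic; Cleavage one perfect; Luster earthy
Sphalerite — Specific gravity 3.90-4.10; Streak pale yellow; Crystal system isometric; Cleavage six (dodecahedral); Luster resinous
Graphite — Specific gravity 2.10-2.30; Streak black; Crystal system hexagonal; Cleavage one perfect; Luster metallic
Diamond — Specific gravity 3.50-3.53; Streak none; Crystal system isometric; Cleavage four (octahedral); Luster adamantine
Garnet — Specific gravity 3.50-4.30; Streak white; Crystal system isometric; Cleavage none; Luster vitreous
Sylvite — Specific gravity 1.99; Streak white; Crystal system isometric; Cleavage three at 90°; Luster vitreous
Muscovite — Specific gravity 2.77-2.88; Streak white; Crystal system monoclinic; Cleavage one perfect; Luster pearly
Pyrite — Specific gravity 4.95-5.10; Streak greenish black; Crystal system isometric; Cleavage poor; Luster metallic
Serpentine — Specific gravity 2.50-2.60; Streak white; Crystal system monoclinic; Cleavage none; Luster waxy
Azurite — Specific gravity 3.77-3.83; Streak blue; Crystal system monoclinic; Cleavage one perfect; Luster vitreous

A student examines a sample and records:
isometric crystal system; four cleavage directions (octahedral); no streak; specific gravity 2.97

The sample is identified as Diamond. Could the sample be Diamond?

Isometric crystal system — consistent with Diamond (isometric system).
Four cleavage directions (octahedral) — consistent with Diamond (cleavage four (octahedral)).
No streak — consistent with Diamond (no streak).
Specific gravity 2.97 — Diamond has SG 3.50-3.53; which does not match.
Diamond is excluded by the specific gravity.

Inconsistent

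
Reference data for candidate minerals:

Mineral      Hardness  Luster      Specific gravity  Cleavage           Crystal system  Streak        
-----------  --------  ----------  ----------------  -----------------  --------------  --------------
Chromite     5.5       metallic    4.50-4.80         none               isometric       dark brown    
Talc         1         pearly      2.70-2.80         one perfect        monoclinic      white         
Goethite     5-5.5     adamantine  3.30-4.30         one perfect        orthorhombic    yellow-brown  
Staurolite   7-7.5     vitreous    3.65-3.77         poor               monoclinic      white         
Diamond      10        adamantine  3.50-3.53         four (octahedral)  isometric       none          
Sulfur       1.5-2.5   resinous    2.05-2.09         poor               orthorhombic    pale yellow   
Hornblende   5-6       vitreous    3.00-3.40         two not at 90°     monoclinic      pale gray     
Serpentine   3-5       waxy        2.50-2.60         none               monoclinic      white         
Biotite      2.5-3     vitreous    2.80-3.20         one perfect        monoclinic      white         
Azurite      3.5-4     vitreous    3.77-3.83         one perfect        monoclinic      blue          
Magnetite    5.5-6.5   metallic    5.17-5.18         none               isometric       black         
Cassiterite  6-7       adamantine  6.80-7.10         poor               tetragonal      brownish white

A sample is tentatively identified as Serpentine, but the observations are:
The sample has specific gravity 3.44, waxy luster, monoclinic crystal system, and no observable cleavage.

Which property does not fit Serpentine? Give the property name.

Specific gravity 3.44: Serpentine has SG 2.50-2.60 — inconsistent.
Waxy luster: Serpentine has waxy luster — within range.
Monoclinic crystal system: Serpentine has monoclinic system — within range.
No observable cleavage: Serpentine has cleavage none — within range.
Only the specific gravity is inconsistent.

specific gravity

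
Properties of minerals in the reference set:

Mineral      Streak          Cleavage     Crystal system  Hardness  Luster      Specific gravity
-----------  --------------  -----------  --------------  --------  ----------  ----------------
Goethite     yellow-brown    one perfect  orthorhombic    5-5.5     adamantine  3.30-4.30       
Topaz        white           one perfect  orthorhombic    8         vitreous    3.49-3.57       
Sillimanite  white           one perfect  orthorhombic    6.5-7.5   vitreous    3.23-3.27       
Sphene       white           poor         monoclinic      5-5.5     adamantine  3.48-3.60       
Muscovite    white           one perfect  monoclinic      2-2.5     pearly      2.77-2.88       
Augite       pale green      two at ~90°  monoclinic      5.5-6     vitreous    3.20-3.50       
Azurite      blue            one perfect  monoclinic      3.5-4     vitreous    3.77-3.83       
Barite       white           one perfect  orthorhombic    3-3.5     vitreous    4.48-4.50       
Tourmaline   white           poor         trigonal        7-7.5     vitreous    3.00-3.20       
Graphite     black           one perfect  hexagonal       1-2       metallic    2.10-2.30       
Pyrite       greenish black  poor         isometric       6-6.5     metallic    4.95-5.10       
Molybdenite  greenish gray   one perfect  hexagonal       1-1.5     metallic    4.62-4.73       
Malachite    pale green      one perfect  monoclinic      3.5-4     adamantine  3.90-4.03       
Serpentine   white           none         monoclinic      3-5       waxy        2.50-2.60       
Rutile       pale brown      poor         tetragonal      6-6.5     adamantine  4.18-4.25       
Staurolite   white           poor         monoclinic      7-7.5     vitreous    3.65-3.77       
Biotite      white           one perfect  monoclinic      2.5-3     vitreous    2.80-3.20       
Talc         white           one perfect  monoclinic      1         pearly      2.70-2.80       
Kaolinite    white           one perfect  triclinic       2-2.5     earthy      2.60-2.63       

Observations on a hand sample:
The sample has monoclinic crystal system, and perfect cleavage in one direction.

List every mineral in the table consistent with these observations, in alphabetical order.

Monoclinic crystal system — only Sphene, Muscovite, Augite, Azurite, Malachite, Serpentine, Staurolite, Biotite, Talc remain.
Perfect cleavage in one direction rules out Sphene, Augite, Serpentine, Staurolite.
Consistent with every observation: Azurite, Biotite, Malachite, Muscovite, Talc.

Azurite, Biotite, Malachite, Muscovite, Talc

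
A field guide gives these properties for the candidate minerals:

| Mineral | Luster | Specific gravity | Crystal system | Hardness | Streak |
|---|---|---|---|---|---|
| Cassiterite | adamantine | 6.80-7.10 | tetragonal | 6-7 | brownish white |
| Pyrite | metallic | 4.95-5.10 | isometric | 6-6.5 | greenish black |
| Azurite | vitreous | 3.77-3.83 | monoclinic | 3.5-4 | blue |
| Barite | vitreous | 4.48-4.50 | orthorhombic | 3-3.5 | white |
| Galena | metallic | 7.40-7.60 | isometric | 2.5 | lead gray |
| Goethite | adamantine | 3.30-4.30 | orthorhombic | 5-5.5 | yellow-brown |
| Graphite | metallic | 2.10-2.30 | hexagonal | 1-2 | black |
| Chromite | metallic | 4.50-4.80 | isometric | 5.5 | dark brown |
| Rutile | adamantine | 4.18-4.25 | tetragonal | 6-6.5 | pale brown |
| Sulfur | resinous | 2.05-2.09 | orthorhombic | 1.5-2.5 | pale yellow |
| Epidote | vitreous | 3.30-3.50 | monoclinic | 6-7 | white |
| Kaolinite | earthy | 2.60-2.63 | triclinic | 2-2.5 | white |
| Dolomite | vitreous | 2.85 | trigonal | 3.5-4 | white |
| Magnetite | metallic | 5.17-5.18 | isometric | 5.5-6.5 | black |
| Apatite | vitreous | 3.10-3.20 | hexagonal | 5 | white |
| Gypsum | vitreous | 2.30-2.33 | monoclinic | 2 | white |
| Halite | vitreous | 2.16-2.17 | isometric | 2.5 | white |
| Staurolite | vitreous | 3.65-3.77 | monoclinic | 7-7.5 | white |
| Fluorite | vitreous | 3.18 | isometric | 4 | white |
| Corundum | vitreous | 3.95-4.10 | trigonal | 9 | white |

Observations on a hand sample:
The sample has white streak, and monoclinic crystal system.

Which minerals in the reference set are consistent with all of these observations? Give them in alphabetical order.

White streak: leaves Barite, Epidote, Kaolinite, Dolomite, Apatite, Gypsum, Halite, Staurolite, Fluorite, Corundum.
Monoclinic crystal system: leaves Epidote, Gypsum, Staurolite.
Remaining candidates: Epidote, Gypsum, Staurolite.

Epidote, Gypsum, Staurolite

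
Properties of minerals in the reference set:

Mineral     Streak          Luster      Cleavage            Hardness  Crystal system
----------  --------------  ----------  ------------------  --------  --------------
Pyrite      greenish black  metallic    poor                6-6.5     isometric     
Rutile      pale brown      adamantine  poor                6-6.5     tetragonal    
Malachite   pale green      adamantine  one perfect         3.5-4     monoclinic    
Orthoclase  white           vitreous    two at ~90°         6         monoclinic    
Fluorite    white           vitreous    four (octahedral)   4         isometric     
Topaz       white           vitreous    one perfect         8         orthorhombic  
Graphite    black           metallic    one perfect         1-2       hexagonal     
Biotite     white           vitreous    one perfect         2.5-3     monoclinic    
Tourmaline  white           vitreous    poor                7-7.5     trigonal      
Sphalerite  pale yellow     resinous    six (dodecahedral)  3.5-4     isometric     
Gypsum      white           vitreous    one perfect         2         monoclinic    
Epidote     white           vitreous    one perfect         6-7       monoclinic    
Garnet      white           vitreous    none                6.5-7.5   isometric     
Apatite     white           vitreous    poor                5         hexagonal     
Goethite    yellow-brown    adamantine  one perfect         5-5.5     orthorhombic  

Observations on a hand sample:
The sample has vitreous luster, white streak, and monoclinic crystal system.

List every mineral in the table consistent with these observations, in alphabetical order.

Biotite, Epidote, Gypsum, Orthoclase

Vitreous luster excludes Pyrite, Rutile, Malachite, Graphite, Sphalerite, Goethite.
White streak: all remaining candidates fit.
Monoclinic crystal system: narrows the field to Orthoclase, Biotite, Gypsum, Epidote.
The minerals that satisfy all observations are Biotite, Epidote, Gypsum, Orthoclase.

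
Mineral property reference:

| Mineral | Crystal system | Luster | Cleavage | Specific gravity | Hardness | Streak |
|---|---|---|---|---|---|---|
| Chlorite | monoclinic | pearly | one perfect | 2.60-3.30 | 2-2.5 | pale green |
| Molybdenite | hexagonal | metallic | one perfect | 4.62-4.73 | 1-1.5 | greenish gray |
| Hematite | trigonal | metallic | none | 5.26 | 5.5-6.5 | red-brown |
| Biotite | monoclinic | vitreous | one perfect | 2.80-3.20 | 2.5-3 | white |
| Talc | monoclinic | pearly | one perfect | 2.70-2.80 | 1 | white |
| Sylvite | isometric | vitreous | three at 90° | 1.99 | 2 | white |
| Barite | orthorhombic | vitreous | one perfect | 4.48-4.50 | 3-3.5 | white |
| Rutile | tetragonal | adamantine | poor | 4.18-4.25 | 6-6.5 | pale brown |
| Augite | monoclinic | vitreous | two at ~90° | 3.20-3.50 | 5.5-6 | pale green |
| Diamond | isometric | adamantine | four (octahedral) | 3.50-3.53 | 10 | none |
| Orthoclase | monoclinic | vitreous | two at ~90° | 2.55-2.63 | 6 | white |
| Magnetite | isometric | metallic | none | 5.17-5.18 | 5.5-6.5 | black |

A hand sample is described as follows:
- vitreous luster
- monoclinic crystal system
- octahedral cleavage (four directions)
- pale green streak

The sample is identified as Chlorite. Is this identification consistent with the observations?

No

Vitreous luster — Chlorite has pearly luster; which does not match.
Monoclinic crystal system — consistent with Chlorite (monoclinic system).
Octahedral cleavage (four directions) — Chlorite has cleavage one perfect; which does not match.
Pale green streak — consistent with Chlorite (pale green streak).
2 of the observed properties are inconsistent with Chlorite.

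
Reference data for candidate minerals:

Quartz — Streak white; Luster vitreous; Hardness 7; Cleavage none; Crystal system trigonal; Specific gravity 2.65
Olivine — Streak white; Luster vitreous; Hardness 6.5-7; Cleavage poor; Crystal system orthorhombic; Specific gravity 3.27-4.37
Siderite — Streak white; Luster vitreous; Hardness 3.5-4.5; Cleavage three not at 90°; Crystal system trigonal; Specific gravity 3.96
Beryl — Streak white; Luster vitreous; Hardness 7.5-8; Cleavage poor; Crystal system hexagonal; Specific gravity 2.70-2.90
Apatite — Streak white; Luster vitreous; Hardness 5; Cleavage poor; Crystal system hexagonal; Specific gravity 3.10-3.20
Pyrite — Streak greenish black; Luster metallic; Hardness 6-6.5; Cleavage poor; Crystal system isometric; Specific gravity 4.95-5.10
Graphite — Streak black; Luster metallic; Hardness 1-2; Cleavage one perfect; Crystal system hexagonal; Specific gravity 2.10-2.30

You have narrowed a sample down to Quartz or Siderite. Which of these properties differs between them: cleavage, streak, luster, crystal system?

Cleavage: Quartz none, Siderite three not at 90° — distinct.
Streak: both white — shared.
Luster: both vitreous — shared.
Crystal system: both trigonal — shared.
Cleavage is the diagnostic property here.

cleavage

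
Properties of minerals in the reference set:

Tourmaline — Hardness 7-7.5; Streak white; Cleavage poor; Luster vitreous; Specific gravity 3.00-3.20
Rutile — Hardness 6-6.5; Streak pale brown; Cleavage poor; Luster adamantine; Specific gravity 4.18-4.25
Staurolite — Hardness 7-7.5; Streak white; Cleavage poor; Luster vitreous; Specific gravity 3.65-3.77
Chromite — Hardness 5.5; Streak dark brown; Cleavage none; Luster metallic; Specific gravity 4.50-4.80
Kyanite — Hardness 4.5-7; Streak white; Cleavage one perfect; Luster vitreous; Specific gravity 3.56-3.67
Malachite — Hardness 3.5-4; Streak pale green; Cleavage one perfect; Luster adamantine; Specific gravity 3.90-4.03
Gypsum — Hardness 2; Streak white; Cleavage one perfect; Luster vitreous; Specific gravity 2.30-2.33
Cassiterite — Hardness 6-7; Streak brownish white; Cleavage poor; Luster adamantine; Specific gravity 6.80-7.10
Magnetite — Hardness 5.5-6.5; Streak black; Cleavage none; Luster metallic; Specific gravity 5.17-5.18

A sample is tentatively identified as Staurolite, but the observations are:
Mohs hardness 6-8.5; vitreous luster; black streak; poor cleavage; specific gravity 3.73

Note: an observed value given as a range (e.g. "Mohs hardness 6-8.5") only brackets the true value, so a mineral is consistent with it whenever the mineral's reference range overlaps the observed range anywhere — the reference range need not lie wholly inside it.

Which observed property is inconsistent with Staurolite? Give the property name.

Mohs hardness 6-8.5: Staurolite has hardness 7-7.5 — agrees.
Vitreous luster: Staurolite has vitreous luster — agrees.
Black streak: Staurolite has white streak — does not match.
Poor cleavage: Staurolite has cleavage poor — agrees.
Specific gravity 3.73: Staurolite has SG 3.65-3.77 — agrees.
The streak is the one property that does not fit.

streak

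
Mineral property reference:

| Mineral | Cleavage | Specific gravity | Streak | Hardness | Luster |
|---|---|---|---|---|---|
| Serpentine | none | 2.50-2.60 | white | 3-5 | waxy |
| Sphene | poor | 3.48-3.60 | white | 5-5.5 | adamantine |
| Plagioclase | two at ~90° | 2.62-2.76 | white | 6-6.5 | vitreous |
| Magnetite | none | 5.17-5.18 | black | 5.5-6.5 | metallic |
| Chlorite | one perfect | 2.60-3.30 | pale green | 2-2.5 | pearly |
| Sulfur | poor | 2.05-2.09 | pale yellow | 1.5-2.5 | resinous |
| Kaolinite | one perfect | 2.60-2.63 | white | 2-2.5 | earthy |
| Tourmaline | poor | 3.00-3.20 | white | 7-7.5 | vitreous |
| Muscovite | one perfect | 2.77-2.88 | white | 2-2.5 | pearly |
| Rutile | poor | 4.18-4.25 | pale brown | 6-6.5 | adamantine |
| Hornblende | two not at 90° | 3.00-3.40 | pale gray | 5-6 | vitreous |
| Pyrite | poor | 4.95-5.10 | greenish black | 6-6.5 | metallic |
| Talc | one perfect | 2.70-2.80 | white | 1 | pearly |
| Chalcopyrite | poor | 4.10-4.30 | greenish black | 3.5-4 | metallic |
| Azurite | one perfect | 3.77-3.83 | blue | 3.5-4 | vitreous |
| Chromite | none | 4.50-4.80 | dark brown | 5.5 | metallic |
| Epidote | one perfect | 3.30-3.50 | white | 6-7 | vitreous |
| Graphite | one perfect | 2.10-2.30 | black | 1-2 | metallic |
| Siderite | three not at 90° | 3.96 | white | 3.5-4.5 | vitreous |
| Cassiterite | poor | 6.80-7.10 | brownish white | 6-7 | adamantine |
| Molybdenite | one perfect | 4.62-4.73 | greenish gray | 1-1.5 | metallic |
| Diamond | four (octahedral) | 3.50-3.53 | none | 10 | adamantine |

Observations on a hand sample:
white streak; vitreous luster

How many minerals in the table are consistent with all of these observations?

4

White streak — Serpentine, Sphene, Plagioclase, Kaolinite, Tourmaline, Muscovite, Talc, Epidote, Siderite remain.
Vitreous luster — narrows the field to Plagioclase, Tourmaline, Epidote, Siderite.
The minerals that satisfy all observations are Epidote, Plagioclase, Siderite, Tourmaline.
That is 4 minerals.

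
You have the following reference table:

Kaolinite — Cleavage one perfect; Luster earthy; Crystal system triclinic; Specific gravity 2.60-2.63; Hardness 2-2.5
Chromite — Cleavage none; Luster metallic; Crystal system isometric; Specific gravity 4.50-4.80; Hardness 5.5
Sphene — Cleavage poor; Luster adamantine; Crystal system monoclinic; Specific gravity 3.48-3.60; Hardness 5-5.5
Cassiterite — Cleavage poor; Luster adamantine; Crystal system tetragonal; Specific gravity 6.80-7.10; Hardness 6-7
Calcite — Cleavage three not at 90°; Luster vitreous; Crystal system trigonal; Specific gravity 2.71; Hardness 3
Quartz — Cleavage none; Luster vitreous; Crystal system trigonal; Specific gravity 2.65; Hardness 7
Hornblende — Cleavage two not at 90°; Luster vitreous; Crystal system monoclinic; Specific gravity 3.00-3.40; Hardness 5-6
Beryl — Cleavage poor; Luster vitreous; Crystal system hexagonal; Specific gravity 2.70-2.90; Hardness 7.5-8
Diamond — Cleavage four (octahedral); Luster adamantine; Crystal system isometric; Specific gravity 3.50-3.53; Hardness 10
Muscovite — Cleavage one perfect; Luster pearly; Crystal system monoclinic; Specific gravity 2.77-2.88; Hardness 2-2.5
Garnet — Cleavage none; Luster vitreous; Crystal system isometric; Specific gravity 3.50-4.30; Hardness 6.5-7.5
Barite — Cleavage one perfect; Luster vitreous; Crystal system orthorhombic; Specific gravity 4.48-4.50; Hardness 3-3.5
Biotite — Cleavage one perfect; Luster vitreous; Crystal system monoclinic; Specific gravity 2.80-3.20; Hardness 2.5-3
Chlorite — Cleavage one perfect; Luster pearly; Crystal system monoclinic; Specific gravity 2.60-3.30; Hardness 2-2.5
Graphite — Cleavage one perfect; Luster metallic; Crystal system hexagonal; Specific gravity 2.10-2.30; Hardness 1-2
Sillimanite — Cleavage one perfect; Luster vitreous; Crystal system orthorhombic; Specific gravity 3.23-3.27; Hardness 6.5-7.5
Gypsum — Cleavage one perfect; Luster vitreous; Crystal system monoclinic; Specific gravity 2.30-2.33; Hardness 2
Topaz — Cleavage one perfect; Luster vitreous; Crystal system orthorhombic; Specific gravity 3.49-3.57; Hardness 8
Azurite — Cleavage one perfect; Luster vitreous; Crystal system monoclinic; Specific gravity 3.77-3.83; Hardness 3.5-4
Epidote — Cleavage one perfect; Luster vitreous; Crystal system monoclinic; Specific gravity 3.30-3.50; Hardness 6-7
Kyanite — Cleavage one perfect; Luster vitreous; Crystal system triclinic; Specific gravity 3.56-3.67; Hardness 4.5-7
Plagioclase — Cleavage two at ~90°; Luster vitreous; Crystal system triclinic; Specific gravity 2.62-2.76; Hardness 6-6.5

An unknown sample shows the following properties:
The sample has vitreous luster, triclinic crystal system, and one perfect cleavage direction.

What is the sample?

Vitreous luster — leaves Calcite, Quartz, Hornblende, Beryl, Garnet, Barite, Biotite, Sillimanite, Gypsum, Topaz, Azurite, Epidote, Kyanite, Plagioclase.
Triclinic crystal system — only Kyanite, Plagioclase remain.
One perfect cleavage direction is inconsistent with Plagioclase.
Kyanite is the sole remaining match.

Kyanite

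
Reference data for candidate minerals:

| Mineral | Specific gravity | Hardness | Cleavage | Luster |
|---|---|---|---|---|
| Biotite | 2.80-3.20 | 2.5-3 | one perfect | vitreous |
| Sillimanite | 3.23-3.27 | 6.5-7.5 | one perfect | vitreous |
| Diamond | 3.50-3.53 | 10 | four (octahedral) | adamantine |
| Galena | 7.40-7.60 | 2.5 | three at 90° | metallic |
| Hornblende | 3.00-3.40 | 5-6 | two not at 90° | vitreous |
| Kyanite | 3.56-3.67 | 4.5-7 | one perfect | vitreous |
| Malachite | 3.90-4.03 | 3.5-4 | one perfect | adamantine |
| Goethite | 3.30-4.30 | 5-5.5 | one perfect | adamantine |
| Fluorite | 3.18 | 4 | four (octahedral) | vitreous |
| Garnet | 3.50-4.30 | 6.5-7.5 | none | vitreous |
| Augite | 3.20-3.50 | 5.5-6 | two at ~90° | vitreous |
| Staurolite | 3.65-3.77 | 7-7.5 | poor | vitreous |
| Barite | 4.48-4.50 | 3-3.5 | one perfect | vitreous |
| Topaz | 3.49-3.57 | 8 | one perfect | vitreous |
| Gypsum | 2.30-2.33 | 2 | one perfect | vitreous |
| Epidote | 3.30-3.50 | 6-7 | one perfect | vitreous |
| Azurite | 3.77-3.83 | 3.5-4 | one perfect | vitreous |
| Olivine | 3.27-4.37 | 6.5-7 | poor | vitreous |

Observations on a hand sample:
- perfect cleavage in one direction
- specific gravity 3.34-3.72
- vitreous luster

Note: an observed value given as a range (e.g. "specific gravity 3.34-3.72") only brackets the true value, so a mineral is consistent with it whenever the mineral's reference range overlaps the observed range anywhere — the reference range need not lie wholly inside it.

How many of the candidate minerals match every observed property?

Perfect cleavage in one direction: only Biotite, Sillimanite, Kyanite, Malachite, Goethite, Barite, Topaz, Gypsum, Epidote, Azurite remain.
Specific gravity 3.34-3.72: Kyanite, Goethite, Topaz, Epidote remain.
Vitreous luster rules out Goethite.
Remaining candidates: Epidote, Kyanite, Topaz.
That is 3 minerals.

3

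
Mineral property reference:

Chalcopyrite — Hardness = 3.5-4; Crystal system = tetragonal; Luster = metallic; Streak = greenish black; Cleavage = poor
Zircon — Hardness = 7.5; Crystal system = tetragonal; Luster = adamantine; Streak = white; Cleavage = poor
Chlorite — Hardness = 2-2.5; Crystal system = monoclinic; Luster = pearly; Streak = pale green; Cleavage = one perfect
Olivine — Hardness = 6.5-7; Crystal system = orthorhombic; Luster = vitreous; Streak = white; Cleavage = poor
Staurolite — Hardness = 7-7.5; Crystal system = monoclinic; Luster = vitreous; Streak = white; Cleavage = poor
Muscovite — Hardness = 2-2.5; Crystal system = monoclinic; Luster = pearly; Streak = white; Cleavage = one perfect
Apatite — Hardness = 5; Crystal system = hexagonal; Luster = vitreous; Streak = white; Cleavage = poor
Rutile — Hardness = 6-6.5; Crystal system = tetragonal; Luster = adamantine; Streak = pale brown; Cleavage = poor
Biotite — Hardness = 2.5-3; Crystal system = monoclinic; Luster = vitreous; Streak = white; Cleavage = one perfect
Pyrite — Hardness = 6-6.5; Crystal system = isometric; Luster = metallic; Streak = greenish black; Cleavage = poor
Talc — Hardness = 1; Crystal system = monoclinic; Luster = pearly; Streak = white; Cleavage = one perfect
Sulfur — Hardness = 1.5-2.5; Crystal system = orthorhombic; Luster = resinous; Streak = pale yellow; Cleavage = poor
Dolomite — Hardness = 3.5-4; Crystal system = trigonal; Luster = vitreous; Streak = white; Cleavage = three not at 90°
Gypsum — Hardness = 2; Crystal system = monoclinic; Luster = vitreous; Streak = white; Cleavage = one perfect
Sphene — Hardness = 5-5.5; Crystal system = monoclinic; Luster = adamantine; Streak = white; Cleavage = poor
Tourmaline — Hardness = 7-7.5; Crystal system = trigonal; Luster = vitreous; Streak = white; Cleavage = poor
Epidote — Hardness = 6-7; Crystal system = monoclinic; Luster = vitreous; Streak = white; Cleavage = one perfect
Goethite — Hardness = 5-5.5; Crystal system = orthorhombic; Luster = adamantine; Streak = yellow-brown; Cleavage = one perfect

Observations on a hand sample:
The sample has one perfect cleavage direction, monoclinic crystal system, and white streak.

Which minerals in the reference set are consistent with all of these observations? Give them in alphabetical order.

One perfect cleavage direction: leaves Chlorite, Muscovite, Biotite, Talc, Gypsum, Epidote, Goethite.
Monoclinic crystal system eliminates Goethite.
White streak is inconsistent with Chlorite.
The minerals that satisfy all observations are Biotite, Epidote, Gypsum, Muscovite, Talc.

Biotite, Epidote, Gypsum, Muscovite, Talc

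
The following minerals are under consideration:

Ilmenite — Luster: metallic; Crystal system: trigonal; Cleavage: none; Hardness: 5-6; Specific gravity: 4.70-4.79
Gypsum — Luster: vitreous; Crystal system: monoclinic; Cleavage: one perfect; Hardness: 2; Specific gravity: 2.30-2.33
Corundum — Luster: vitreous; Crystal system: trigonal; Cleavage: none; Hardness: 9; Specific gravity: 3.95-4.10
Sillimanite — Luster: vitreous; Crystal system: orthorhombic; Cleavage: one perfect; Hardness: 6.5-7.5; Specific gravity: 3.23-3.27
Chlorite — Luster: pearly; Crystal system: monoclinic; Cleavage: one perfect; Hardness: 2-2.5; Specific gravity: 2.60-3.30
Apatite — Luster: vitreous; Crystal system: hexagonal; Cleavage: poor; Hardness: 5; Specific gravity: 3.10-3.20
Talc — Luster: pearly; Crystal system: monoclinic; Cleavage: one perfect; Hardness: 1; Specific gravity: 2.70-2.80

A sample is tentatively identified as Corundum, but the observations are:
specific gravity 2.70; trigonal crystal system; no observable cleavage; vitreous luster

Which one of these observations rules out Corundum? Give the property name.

Specific gravity 2.70: Corundum has SG 3.95-4.10 — outside the reference range.
Trigonal crystal system: Corundum has trigonal system — matches.
No observable cleavage: Corundum has cleavage none — matches.
Vitreous luster: Corundum has vitreous luster — matches.
The specific gravity is the one property that does not fit.

specific gravity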